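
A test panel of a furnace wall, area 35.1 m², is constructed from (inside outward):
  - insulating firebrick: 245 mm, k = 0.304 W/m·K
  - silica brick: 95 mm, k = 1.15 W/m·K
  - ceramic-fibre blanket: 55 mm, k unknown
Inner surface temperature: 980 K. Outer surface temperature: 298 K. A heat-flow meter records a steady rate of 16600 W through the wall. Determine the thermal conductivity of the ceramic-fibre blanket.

Series thermal resistances:
R_insulating firebrick = L/(kA) = 0.245/(0.304×35.1) = 0.02296 K/W
R_silica brick = L/(kA) = 0.095/(1.15×35.1) = 0.002354 K/W
Sum of known resistances R_other = 0.02531 K/W
Total R = ΔT/Q = 682/16600 = 0.04108 K/W
R_ceramic-fibre blanket = R_total − R_other = 0.01577 K/W
k = L/(R·A) = 0.055/(0.01577×35.1)

k ≈ 0.0994 W/(m·K)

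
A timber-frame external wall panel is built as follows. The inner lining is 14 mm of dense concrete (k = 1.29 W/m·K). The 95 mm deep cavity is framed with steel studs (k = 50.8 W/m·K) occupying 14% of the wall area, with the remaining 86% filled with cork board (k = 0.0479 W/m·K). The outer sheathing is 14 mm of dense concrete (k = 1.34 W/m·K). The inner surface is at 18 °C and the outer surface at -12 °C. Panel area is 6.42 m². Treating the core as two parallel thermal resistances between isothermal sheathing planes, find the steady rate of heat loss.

Q ≈ 5570 W

Sheathing layers in series; stud and cavity paths in parallel between them.
R_inner = 0.014/(1.29×6.42) = 0.00169 K/W
R_stud  = 0.095/(50.8×0.14×6.42) = 0.002081 K/W
R_cav   = 0.095/(0.0479×0.86×6.42) = 0.3592 K/W
1/R_core = 1/R_stud + 1/R_cav → R_core = 0.002069 K/W
R_outer = 0.014/(1.34×6.42) = 0.001627 K/W
R_total = 0.005386 K/W
Q = ΔT/R_total = 30/0.005386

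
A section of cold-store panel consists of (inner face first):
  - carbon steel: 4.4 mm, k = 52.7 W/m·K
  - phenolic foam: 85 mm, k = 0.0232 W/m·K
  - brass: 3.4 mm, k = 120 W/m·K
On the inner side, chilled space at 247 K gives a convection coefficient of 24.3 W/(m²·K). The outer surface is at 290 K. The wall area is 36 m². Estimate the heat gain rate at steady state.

Q ≈ 418 W

Series thermal resistances:
R_inner film = 1/(h_i·A) = 1/(24.3×36) = 0.001143 K/W
R_carbon steel = L/(kA) = 0.0044/(52.7×36) = 2.319×10^-6 K/W
R_phenolic foam = L/(kA) = 0.085/(0.0232×36) = 0.1018 K/W
R_brass = L/(kA) = 0.0034/(120×36) = 7.87×10^-7 K/W
R_total = 0.1029 K/W
Q = ΔT / R_total = 43 / 0.1029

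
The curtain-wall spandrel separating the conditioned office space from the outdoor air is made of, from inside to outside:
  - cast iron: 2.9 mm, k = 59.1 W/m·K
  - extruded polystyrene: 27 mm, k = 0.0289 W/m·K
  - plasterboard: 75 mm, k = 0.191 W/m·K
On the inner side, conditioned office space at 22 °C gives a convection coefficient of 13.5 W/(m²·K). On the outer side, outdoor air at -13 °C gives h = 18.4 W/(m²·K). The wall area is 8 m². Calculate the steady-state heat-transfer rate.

Q ≈ 192 W

Using the resistance-network approach (series):
R_inner film = 1/(h_i·A) = 1/(13.5×8) = 0.009259 K/W
R_cast iron = L/(kA) = 0.0029/(59.1×8) = 6.134×10^-6 K/W
R_extruded polystyrene = L/(kA) = 0.027/(0.0289×8) = 0.1168 K/W
R_plasterboard = L/(kA) = 0.075/(0.191×8) = 0.04908 K/W
R_outer film = 1/(h_o·A) = 1/(18.4×8) = 0.006793 K/W
R_total = 0.1819 K/W
Q = ΔT / R_total = 35 / 0.1819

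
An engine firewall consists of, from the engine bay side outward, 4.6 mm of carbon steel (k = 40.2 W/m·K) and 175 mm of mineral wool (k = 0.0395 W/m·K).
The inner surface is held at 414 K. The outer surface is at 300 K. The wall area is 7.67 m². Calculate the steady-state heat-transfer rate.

Treating each layer as a thermal resistance in series:
R_carbon steel = L/(kA) = 0.0046/(40.2×7.67) = 1.492×10^-5 K/W
R_mineral wool = L/(kA) = 0.175/(0.0395×7.67) = 0.5776 K/W
R_total = 0.5776 K/W
Q = ΔT / R_total = 114 / 0.5776

Q ≈ 197 W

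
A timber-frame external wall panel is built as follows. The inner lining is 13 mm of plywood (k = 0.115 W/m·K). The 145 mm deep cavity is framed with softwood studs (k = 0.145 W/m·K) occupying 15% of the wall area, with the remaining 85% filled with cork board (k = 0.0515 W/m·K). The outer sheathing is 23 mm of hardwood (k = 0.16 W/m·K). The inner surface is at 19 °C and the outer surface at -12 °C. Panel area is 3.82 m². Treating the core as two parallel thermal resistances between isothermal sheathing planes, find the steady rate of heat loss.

Sheathing layers in series; stud and cavity paths in parallel between them.
R_inner = 0.013/(0.115×3.82) = 0.02959 K/W
R_stud  = 0.145/(0.145×0.15×3.82) = 1.745 K/W
R_cav   = 0.145/(0.0515×0.85×3.82) = 0.8671 K/W
1/R_core = 1/R_stud + 1/R_cav → R_core = 0.5793 K/W
R_outer = 0.023/(0.16×3.82) = 0.03763 K/W
R_total = 0.6465 K/W
Q = ΔT/R_total = 31/0.6465

Q ≈ 47.9 W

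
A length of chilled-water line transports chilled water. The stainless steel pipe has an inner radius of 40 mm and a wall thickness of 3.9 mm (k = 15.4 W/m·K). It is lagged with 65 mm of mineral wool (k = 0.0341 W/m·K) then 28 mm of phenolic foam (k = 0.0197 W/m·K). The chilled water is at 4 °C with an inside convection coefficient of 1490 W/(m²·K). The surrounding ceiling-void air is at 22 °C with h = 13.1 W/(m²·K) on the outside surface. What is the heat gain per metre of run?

q′ ≈ 2.91 W/m

Treating each annulus and film as a series resistance:
R_inner film = 1/(h_i·2πr₁L) = 1/(1490×2π×0.04×1) = 0.00267 K/W
R_stainless steel pipe wall = ln(43.9/40)/(2π×15.4×1) = 9.615×10^-4 K/W
R_mineral wool = ln(108.9/43.9)/(2π×0.0341×1) = 4.24 K/W
R_phenolic foam = ln(136.9/108.9)/(2π×0.0197×1) = 1.849 K/W
R_outer film = 1/(h_o·2πr_oL) = 1/(13.1×2π×0.1369×1) = 0.08875 K/W
R_total = 6.181 K/W
Q = ΔT/R_total = 18/6.181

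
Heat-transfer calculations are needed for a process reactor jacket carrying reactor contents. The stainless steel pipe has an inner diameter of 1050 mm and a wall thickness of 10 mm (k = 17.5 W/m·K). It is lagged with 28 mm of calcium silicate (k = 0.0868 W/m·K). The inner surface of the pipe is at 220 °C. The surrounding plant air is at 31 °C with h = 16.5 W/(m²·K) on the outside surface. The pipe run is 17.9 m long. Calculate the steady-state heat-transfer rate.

Q ≈ 30500 W

Per-layer cylindrical resistances, series-summed:
R_stainless steel pipe wall = ln(535/525)/(2π×17.5×17.9) = 9.587×10^-6 K/W
R_calcium silicate = ln(563/535)/(2π×0.0868×17.9) = 0.005225 K/W
R_outer film = 1/(h_o·2πr_oL) = 1/(16.5×2π×0.563×17.9) = 9.571×10^-4 K/W
R_total = 0.006192 K/W
Q = ΔT/R_total = 189/0.006192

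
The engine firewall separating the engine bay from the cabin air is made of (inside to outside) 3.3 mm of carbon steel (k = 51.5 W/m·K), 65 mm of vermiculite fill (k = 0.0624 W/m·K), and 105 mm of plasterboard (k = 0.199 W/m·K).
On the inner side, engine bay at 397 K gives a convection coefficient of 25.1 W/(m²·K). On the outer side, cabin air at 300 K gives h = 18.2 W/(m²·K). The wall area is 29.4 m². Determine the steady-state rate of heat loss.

Thermal resistances in series:
R_inner film = 1/(h_i·A) = 1/(25.1×29.4) = 0.001355 K/W
R_carbon steel = L/(kA) = 0.0033/(51.5×29.4) = 2.18×10^-6 K/W
R_vermiculite fill = L/(kA) = 0.065/(0.0624×29.4) = 0.03543 K/W
R_plasterboard = L/(kA) = 0.105/(0.199×29.4) = 0.01795 K/W
R_outer film = 1/(h_o·A) = 1/(18.2×29.4) = 0.001869 K/W
R_total = 0.0566 K/W
Q = ΔT / R_total = 97 / 0.0566

Q ≈ 1710 W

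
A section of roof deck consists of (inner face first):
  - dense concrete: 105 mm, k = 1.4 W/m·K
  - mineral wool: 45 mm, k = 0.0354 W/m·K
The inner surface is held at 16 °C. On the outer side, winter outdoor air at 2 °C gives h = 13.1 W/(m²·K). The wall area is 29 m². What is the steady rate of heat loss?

Q ≈ 285 W

Model the wall as resistances in series:
R_dense concrete = L/(kA) = 0.105/(1.4×29) = 0.002586 K/W
R_mineral wool = L/(kA) = 0.045/(0.0354×29) = 0.04383 K/W
R_outer film = 1/(h_o·A) = 1/(13.1×29) = 0.002632 K/W
R_total = 0.04905 K/W
Q = ΔT / R_total = 14 / 0.04905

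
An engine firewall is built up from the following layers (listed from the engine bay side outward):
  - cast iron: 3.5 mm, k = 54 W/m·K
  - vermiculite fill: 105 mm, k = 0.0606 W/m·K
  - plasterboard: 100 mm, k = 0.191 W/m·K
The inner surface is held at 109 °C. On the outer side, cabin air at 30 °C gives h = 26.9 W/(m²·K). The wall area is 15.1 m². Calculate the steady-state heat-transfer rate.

Thermal resistances in series:
R_cast iron = L/(kA) = 0.0035/(54×15.1) = 4.292×10^-6 K/W
R_vermiculite fill = L/(kA) = 0.105/(0.0606×15.1) = 0.1147 K/W
R_plasterboard = L/(kA) = 0.1/(0.191×15.1) = 0.03467 K/W
R_outer film = 1/(h_o·A) = 1/(26.9×15.1) = 0.002462 K/W
R_total = 0.1519 K/W
Q = ΔT / R_total = 79 / 0.1519

Q ≈ 520 W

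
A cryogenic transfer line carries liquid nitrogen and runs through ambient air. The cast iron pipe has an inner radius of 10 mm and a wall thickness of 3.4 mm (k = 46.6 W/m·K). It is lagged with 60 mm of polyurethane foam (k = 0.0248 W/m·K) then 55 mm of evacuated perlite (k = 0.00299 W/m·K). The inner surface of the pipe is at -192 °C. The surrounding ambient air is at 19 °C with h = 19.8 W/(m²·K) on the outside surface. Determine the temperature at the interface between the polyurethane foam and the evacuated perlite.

T ≈ -135 °C

Cylindrical conduction, so R = ln(r₂/r₁)/(2πkL) per layer, in series:
R_cast iron pipe wall = ln(13.4/10)/(2π×46.6×1) = 9.996×10^-4 K/W
R_polyurethane foam = ln(73.4/13.4)/(2π×0.0248×1) = 10.91 K/W
R_evacuated perlite = ln(128.4/73.4)/(2π×0.00299×1) = 29.77 K/W
R_outer film = 1/(h_o·2πr_oL) = 1/(19.8×2π×0.1284×1) = 0.0626 K/W
R_total = 40.74 K/W
Q = ΔT/R_total = 211/40.74
Q = 5.18 W/m
T_interface = T_inner + Q·ΣR(inner→interface) = -192 + 5.18×10.92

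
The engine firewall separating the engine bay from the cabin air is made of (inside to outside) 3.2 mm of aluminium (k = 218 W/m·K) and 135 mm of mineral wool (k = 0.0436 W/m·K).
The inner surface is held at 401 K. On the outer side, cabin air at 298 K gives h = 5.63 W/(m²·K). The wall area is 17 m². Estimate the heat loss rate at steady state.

Q ≈ 535 W

Using the resistance-network approach (series):
R_aluminium = L/(kA) = 0.0032/(218×17) = 8.635×10^-7 K/W
R_mineral wool = L/(kA) = 0.135/(0.0436×17) = 0.1821 K/W
R_outer film = 1/(h_o·A) = 1/(5.63×17) = 0.01045 K/W
R_total = 0.1926 K/W
Q = ΔT / R_total = 103 / 0.1926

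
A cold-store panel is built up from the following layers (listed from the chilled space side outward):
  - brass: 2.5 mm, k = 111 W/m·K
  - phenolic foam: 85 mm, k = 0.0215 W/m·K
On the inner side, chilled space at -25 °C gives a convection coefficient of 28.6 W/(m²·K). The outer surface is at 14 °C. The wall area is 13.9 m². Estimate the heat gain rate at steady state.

Q ≈ 136 W

Treating each layer as a thermal resistance in series:
R_inner film = 1/(h_i·A) = 1/(28.6×13.9) = 0.002515 K/W
R_brass = L/(kA) = 0.0025/(111×13.9) = 1.62×10^-6 K/W
R_phenolic foam = L/(kA) = 0.085/(0.0215×13.9) = 0.2844 K/W
R_total = 0.2869 K/W
Q = ΔT / R_total = 39 / 0.2869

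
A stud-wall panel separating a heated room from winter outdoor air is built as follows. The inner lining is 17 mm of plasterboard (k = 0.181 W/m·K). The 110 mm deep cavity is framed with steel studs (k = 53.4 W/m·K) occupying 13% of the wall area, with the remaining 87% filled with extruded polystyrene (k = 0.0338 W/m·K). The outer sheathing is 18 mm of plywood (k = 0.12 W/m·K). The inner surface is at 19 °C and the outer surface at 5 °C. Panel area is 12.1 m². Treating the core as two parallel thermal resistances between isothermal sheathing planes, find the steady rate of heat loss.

Q ≈ 652 W

Sheathing layers in series; stud and cavity paths in parallel between them.
R_inner = 0.017/(0.181×12.1) = 0.007762 K/W
R_stud  = 0.11/(53.4×0.13×12.1) = 0.00131 K/W
R_cav   = 0.11/(0.0338×0.87×12.1) = 0.3092 K/W
1/R_core = 1/R_stud + 1/R_cav → R_core = 0.001304 K/W
R_outer = 0.018/(0.12×12.1) = 0.0124 K/W
R_total = 0.02146 K/W
Q = ΔT/R_total = 14/0.02146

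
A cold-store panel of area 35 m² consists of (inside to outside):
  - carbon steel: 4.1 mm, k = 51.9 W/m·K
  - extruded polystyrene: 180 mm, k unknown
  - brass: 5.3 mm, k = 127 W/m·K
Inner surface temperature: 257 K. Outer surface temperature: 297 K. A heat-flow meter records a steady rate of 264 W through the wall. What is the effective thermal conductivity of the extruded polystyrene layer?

Series thermal resistances:
R_carbon steel = L/(kA) = 0.0041/(51.9×35) = 2.257×10^-6 K/W
R_brass = L/(kA) = 0.0053/(127×35) = 1.192×10^-6 K/W
Sum of known resistances R_other = 3.449×10^-6 K/W
Total R = ΔT/Q = 40/264 = 0.1515 K/W
R_extruded polystyrene = R_total − R_other = 0.1515 K/W
k = L/(R·A) = 0.18/(0.1515×35)

k ≈ 0.0339 W/(m·K)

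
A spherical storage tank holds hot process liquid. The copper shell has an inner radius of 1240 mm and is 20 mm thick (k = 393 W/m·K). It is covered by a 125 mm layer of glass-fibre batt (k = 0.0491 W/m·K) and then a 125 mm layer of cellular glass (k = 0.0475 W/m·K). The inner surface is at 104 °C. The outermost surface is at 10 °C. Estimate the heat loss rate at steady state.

Q ≈ 435 W

Spherical conduction: R = (1/r_in − 1/r_out)/(4πk) per layer; series-sum.
R_copper shell = (1/1.24 − 1/1.26)/(4π×393) = 2.592×10^-6 K/W
R_glass-fibre batt = (1/1.26 − 1/1.385)/(4π×0.0491) = 0.1161 K/W
R_cellular glass = (1/1.385 − 1/1.51)/(4π×0.0475) = 0.1001 K/W
R_total = 0.2162 K/W
Q = ΔT/R_total = 94/0.2162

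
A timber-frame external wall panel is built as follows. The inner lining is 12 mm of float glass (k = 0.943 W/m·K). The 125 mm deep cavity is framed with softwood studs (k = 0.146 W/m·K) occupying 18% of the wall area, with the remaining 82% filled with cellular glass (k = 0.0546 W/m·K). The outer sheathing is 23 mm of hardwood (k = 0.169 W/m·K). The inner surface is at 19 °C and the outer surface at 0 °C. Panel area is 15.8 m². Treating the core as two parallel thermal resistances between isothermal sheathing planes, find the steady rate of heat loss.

Q ≈ 157 W

Sheathing layers in series; stud and cavity paths in parallel between them.
R_inner = 0.012/(0.943×15.8) = 8.054×10^-4 K/W
R_stud  = 0.125/(0.146×0.18×15.8) = 0.301 K/W
R_cav   = 0.125/(0.0546×0.82×15.8) = 0.1767 K/W
1/R_core = 1/R_stud + 1/R_cav → R_core = 0.1113 K/W
R_outer = 0.023/(0.169×15.8) = 0.008614 K/W
R_total = 0.1208 K/W
Q = ΔT/R_total = 19/0.1208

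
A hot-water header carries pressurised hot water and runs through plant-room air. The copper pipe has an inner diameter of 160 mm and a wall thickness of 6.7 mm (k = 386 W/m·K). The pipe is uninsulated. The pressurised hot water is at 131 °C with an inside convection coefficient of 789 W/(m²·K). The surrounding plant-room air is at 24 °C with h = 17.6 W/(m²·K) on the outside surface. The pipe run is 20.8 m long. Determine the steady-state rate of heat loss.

Q ≈ 20800 W

Radial resistances (cylindrical: R_cond = ln(r_o/r_i)/(2πkL), R_conv = 1/(h·2πrL)):
R_inner film = 1/(h_i·2πr₁L) = 1/(789×2π×0.08×20.8) = 1.212×10^-4 K/W
R_copper pipe wall = ln(86.7/80)/(2π×386×20.8) = 1.594×10^-6 K/W
R_outer film = 1/(h_o·2πr_oL) = 1/(17.6×2π×0.0867×20.8) = 0.005014 K/W
R_total = 0.005137 K/W
Q = ΔT/R_total = 107/0.005137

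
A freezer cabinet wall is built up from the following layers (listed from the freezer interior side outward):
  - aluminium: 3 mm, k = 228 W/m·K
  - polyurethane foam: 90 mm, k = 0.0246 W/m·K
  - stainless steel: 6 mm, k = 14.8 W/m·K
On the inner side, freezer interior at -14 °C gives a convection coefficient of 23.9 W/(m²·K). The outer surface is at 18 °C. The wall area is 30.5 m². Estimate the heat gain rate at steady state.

Q ≈ 264 W

Model the wall as resistances in series:
R_inner film = 1/(h_i·A) = 1/(23.9×30.5) = 0.001372 K/W
R_aluminium = L/(kA) = 0.003/(228×30.5) = 4.314×10^-7 K/W
R_polyurethane foam = L/(kA) = 0.09/(0.0246×30.5) = 0.12 K/W
R_stainless steel = L/(kA) = 0.006/(14.8×30.5) = 1.329×10^-5 K/W
R_total = 0.1213 K/W
Q = ΔT / R_total = 32 / 0.1213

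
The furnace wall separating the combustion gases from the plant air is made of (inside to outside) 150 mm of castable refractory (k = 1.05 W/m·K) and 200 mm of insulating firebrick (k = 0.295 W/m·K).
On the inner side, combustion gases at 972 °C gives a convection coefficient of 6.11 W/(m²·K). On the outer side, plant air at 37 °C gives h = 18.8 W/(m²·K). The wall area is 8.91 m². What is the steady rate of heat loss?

Q ≈ 8030 W

Series thermal resistances:
R_inner film = 1/(h_i·A) = 1/(6.11×8.91) = 0.01837 K/W
R_castable refractory = L/(kA) = 0.15/(1.05×8.91) = 0.01603 K/W
R_insulating firebrick = L/(kA) = 0.2/(0.295×8.91) = 0.07609 K/W
R_outer film = 1/(h_o·A) = 1/(18.8×8.91) = 0.00597 K/W
R_total = 0.1165 K/W
Q = ΔT / R_total = 935 / 0.1165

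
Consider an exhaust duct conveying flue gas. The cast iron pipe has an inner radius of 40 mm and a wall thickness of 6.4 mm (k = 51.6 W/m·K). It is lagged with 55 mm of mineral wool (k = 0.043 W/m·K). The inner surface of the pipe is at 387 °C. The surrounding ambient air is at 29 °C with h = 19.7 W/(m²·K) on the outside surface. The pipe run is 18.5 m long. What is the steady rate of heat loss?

Q ≈ 2230 W

Per-layer cylindrical resistances, series-summed:
R_cast iron pipe wall = ln(46.4/40)/(2π×51.6×18.5) = 2.475×10^-5 K/W
R_mineral wool = ln(101.4/46.4)/(2π×0.043×18.5) = 0.1564 K/W
R_outer film = 1/(h_o·2πr_oL) = 1/(19.7×2π×0.1014×18.5) = 0.004307 K/W
R_total = 0.1607 K/W
Q = ΔT/R_total = 358/0.1607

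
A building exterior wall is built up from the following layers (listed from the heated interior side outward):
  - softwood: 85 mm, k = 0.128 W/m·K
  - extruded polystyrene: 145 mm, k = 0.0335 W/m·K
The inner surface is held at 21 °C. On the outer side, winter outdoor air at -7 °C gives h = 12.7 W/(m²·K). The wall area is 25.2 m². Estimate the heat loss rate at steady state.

Treating each layer as a thermal resistance in series:
R_softwood = L/(kA) = 0.085/(0.128×25.2) = 0.02635 K/W
R_extruded polystyrene = L/(kA) = 0.145/(0.0335×25.2) = 0.1718 K/W
R_outer film = 1/(h_o·A) = 1/(12.7×25.2) = 0.003125 K/W
R_total = 0.2012 K/W
Q = ΔT / R_total = 28 / 0.2012

Q ≈ 139 W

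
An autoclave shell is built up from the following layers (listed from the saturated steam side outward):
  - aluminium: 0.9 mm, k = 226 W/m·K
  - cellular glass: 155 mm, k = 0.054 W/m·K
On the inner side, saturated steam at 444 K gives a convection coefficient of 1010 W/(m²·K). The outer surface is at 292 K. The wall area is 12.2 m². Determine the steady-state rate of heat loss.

Q ≈ 646 W

Series thermal resistances:
R_inner film = 1/(h_i·A) = 1/(1010×12.2) = 8.116×10^-5 K/W
R_aluminium = L/(kA) = 0.0009/(226×12.2) = 3.264×10^-7 K/W
R_cellular glass = L/(kA) = 0.155/(0.054×12.2) = 0.2353 K/W
R_total = 0.2354 K/W
Q = ΔT / R_total = 152 / 0.2354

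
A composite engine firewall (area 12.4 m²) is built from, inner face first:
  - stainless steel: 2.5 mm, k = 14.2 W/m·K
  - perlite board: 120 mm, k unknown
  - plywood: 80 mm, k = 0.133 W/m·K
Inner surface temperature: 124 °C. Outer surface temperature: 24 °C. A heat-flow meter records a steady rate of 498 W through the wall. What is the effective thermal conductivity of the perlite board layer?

k ≈ 0.0635 W/(m·K)

Using the resistance-network approach (series):
R_stainless steel = L/(kA) = 0.0025/(14.2×12.4) = 1.42×10^-5 K/W
R_plywood = L/(kA) = 0.08/(0.133×12.4) = 0.04851 K/W
Sum of known resistances R_other = 0.04852 K/W
Total R = ΔT/Q = 100/498 = 0.2008 K/W
R_perlite board = R_total − R_other = 0.1523 K/W
k = L/(R·A) = 0.12/(0.1523×12.4)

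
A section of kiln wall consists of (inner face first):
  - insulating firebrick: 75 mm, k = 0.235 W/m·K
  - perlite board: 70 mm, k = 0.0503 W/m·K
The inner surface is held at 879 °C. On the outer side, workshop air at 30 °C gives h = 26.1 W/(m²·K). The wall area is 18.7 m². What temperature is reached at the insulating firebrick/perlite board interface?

Model the wall as resistances in series:
R_insulating firebrick = L/(kA) = 0.075/(0.235×18.7) = 0.01707 K/W
R_perlite board = L/(kA) = 0.07/(0.0503×18.7) = 0.07442 K/W
R_outer film = 1/(h_o·A) = 1/(26.1×18.7) = 0.002049 K/W
R_total = 0.09354 K/W;  Q = ΔT/R_total = 849/0.09354 = 9077 W
T_interface = T_inner − Q·ΣR(inner→interface) = 879 − 9080×0.01707

T ≈ 724 °C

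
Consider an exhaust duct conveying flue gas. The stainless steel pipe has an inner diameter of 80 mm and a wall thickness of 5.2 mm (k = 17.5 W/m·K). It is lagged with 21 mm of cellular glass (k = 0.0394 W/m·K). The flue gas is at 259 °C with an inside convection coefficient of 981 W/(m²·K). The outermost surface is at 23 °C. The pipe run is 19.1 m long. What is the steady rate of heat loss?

Cylindrical conduction, so R = ln(r₂/r₁)/(2πkL) per layer, in series:
R_inner film = 1/(h_i·2πr₁L) = 1/(981×2π×0.04×19.1) = 2.124×10^-4 K/W
R_stainless steel pipe wall = ln(45.2/40)/(2π×17.5×19.1) = 5.819×10^-5 K/W
R_cellular glass = ln(66.2/45.2)/(2π×0.0394×19.1) = 0.0807 K/W
R_total = 0.08097 K/W
Q = ΔT/R_total = 236/0.08097

Q ≈ 2910 W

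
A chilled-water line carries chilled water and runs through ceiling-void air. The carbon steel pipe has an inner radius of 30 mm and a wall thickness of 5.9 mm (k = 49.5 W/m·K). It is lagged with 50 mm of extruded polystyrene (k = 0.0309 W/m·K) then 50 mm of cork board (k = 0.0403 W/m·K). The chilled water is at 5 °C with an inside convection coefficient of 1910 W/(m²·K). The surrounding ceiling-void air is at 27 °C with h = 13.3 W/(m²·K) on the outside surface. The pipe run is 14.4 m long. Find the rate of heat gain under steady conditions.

For a radial system each layer contributes R = ln(r_out/r_in)/(2πkL); films add R = 1/(hA).
R_inner film = 1/(h_i·2πr₁L) = 1/(1910×2π×0.03×14.4) = 1.929×10^-4 K/W
R_carbon steel pipe wall = ln(35.9/30)/(2π×49.5×14.4) = 4.009×10^-5 K/W
R_extruded polystyrene = ln(85.9/35.9)/(2π×0.0309×14.4) = 0.3121 K/W
R_cork board = ln(135.9/85.9)/(2π×0.0403×14.4) = 0.1258 K/W
R_outer film = 1/(h_o·2πr_oL) = 1/(13.3×2π×0.1359×14.4) = 0.006115 K/W
R_total = 0.4442 K/W
Q = ΔT/R_total = 22/0.4442

Q ≈ 49.5 W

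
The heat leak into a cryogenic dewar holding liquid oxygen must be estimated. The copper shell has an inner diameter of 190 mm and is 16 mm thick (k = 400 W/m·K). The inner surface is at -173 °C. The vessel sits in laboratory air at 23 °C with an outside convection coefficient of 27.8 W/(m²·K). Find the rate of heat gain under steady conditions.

Q ≈ 843 W

Spherical conduction: R = (1/r_in − 1/r_out)/(4πk) per layer; series-sum.
R_copper shell = (1/0.095 − 1/0.111)/(4π×400) = 3.019×10^-4 K/W
R_outer film = 1/(h·4πr_o²) = 1/(27.8×4π×0.111²) = 0.2323 K/W
R_total = 0.2326 K/W
Q = ΔT/R_total = 196/0.2326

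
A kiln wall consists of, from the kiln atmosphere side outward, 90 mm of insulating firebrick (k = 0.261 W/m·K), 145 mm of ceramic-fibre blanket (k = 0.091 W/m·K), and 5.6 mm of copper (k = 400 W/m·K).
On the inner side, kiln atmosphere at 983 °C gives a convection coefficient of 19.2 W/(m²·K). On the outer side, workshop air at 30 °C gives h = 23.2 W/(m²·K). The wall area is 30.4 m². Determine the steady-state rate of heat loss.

Thermal resistances in series:
R_inner film = 1/(h_i·A) = 1/(19.2×30.4) = 0.001713 K/W
R_insulating firebrick = L/(kA) = 0.09/(0.261×30.4) = 0.01134 K/W
R_ceramic-fibre blanket = L/(kA) = 0.145/(0.091×30.4) = 0.05241 K/W
R_copper = L/(kA) = 0.0056/(400×30.4) = 4.605×10^-7 K/W
R_outer film = 1/(h_o·A) = 1/(23.2×30.4) = 0.001418 K/W
R_total = 0.06689 K/W
Q = ΔT / R_total = 953 / 0.06689

Q ≈ 14200 W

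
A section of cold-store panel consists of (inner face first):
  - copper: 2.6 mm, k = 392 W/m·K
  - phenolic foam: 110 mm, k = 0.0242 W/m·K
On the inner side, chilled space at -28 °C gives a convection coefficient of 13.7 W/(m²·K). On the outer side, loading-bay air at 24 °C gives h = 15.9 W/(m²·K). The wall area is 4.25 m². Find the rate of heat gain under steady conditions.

Model the wall as resistances in series:
R_inner film = 1/(h_i·A) = 1/(13.7×4.25) = 0.01717 K/W
R_copper = L/(kA) = 0.0026/(392×4.25) = 1.561×10^-6 K/W
R_phenolic foam = L/(kA) = 0.11/(0.0242×4.25) = 1.07 K/W
R_outer film = 1/(h_o·A) = 1/(15.9×4.25) = 0.0148 K/W
R_total = 1.101 K/W
Q = ΔT / R_total = 52 / 1.101

Q ≈ 47.2 W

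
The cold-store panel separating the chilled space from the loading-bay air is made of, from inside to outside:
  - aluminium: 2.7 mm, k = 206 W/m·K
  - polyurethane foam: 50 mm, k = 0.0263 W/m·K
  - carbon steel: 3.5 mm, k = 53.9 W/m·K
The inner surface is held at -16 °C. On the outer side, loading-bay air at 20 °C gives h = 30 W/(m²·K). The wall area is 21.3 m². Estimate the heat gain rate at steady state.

Treating each layer as a thermal resistance in series:
R_aluminium = L/(kA) = 0.0027/(206×21.3) = 6.153×10^-7 K/W
R_polyurethane foam = L/(kA) = 0.05/(0.0263×21.3) = 0.08926 K/W
R_carbon steel = L/(kA) = 0.0035/(53.9×21.3) = 3.049×10^-6 K/W
R_outer film = 1/(h_o·A) = 1/(30×21.3) = 0.001565 K/W
R_total = 0.09082 K/W
Q = ΔT / R_total = 36 / 0.09082

Q ≈ 396 W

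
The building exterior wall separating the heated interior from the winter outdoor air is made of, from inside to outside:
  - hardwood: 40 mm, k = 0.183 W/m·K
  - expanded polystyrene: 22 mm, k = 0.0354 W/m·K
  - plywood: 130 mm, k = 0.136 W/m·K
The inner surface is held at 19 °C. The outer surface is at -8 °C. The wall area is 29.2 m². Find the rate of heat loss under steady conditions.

Q ≈ 439 W

Treating each layer as a thermal resistance in series:
R_hardwood = L/(kA) = 0.04/(0.183×29.2) = 0.007486 K/W
R_expanded polystyrene = L/(kA) = 0.022/(0.0354×29.2) = 0.02128 K/W
R_plywood = L/(kA) = 0.13/(0.136×29.2) = 0.03274 K/W
R_total = 0.0615 K/W
Q = ΔT / R_total = 27 / 0.0615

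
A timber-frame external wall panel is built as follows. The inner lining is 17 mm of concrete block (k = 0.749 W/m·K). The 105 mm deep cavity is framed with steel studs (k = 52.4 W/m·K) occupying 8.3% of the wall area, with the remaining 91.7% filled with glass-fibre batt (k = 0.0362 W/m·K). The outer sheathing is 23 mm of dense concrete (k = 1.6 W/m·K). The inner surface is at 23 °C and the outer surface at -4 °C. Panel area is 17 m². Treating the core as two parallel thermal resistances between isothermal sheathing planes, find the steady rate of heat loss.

Q ≈ 7520 W

Sheathing layers in series; stud and cavity paths in parallel between them.
R_inner = 0.017/(0.749×17) = 0.001335 K/W
R_stud  = 0.105/(52.4×0.083×17) = 0.00142 K/W
R_cav   = 0.105/(0.0362×0.917×17) = 0.1861 K/W
1/R_core = 1/R_stud + 1/R_cav → R_core = 0.001409 K/W
R_outer = 0.023/(1.6×17) = 8.456×10^-4 K/W
R_total = 0.00359 K/W
Q = ΔT/R_total = 27/0.00359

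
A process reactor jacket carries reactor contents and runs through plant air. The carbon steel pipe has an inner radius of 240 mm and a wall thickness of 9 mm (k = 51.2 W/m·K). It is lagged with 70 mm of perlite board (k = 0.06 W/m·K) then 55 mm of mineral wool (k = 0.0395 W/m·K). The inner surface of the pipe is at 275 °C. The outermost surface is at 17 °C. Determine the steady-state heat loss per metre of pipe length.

For a radial system each layer contributes R = ln(r_out/r_in)/(2πkL); films add R = 1/(hA).
R_carbon steel pipe wall = ln(249/240)/(2π×51.2×1) = 1.144×10^-4 K/W
R_perlite board = ln(319/249)/(2π×0.06×1) = 0.6571 K/W
R_mineral wool = ln(374/319)/(2π×0.0395×1) = 0.6409 K/W
R_total = 1.298 K/W
Q = ΔT/R_total = 258/1.298

q′ ≈ 199 W/m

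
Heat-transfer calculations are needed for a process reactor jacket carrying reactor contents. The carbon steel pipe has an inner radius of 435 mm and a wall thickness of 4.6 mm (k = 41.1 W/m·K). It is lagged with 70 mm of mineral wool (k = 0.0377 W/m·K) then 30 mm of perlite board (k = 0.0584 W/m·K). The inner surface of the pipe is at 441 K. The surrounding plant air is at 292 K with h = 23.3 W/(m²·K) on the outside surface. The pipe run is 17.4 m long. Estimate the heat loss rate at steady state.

Cylindrical conduction, so R = ln(r₂/r₁)/(2πkL) per layer, in series:
R_carbon steel pipe wall = ln(439.6/435)/(2π×41.1×17.4) = 2.341×10^-6 K/W
R_mineral wool = ln(509.6/439.6)/(2π×0.0377×17.4) = 0.03585 K/W
R_perlite board = ln(539.6/509.6)/(2π×0.0584×17.4) = 0.008959 K/W
R_outer film = 1/(h_o·2πr_oL) = 1/(23.3×2π×0.5396×17.4) = 7.275×10^-4 K/W
R_total = 0.04554 K/W
Q = ΔT/R_total = 149/0.04554

Q ≈ 3270 W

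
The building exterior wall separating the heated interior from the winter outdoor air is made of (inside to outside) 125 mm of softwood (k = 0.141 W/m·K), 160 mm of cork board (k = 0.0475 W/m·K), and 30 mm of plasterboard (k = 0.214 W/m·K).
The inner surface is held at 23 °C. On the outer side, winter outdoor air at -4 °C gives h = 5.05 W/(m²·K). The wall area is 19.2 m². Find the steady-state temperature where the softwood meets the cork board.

Treating each layer as a thermal resistance in series:
R_softwood = L/(kA) = 0.125/(0.141×19.2) = 0.04617 K/W
R_cork board = L/(kA) = 0.16/(0.0475×19.2) = 0.1754 K/W
R_plasterboard = L/(kA) = 0.03/(0.214×19.2) = 0.007301 K/W
R_outer film = 1/(h_o·A) = 1/(5.05×19.2) = 0.01031 K/W
R_total = 0.2392 K/W;  Q = ΔT/R_total = 27/0.2392 = 112.9 W
T_interface = T_inner − Q·ΣR(inner→interface) = 23 − 113×0.04617

T ≈ 17.8 °C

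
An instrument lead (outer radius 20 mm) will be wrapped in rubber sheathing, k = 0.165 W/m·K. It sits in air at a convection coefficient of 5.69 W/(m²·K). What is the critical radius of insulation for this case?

r_cr ≈ 29 mm

For a cylinder r_cr = k/h = 0.165/5.69
r_cr = 29 mm; since the bare radius (20 mm) is below r_cr, adding a thin layer of insulation will *increase* heat loss.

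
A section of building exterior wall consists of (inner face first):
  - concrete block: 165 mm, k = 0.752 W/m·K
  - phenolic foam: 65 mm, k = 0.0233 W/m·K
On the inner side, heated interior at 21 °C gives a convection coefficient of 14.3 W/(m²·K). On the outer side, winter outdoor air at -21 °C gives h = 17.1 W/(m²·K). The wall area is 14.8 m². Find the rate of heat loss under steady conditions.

Q ≈ 198 W

Treating each layer as a thermal resistance in series:
R_inner film = 1/(h_i·A) = 1/(14.3×14.8) = 0.004725 K/W
R_concrete block = L/(kA) = 0.165/(0.752×14.8) = 0.01483 K/W
R_phenolic foam = L/(kA) = 0.065/(0.0233×14.8) = 0.1885 K/W
R_outer film = 1/(h_o·A) = 1/(17.1×14.8) = 0.003951 K/W
R_total = 0.212 K/W
Q = ΔT / R_total = 42 / 0.212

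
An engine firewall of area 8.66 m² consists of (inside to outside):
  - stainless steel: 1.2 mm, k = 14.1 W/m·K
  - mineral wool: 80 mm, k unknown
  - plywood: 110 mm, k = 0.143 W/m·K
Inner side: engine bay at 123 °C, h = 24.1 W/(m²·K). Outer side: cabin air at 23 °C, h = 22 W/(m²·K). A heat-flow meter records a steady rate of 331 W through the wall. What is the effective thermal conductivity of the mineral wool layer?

k ≈ 0.0455 W/(m·K)

Treating each layer as a thermal resistance in series:
R_inner film = 1/(h_i·A) = 1/(24.1×8.66) = 0.004791 K/W
R_stainless steel = L/(kA) = 0.0012/(14.1×8.66) = 9.828×10^-6 K/W
R_plywood = L/(kA) = 0.11/(0.143×8.66) = 0.08883 K/W
R_outer film = 1/(h_o·A) = 1/(22×8.66) = 0.005249 K/W
Sum of known resistances R_other = 0.09888 K/W
Total R = ΔT/Q = 100/331 = 0.3021 K/W
R_mineral wool = R_total − R_other = 0.2032 K/W
k = L/(R·A) = 0.08/(0.2032×8.66)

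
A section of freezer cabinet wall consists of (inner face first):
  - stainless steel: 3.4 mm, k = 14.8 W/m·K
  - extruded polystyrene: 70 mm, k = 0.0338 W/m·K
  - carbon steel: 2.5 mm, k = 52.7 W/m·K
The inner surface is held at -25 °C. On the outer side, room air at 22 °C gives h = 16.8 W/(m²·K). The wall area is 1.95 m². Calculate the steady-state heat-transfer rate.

Thermal resistances in series:
R_stainless steel = L/(kA) = 0.0034/(14.8×1.95) = 1.178×10^-4 K/W
R_extruded polystyrene = L/(kA) = 0.07/(0.0338×1.95) = 1.062 K/W
R_carbon steel = L/(kA) = 0.0025/(52.7×1.95) = 2.433×10^-5 K/W
R_outer film = 1/(h_o·A) = 1/(16.8×1.95) = 0.03053 K/W
R_total = 1.093 K/W
Q = ΔT / R_total = 47 / 1.093

Q ≈ 43 W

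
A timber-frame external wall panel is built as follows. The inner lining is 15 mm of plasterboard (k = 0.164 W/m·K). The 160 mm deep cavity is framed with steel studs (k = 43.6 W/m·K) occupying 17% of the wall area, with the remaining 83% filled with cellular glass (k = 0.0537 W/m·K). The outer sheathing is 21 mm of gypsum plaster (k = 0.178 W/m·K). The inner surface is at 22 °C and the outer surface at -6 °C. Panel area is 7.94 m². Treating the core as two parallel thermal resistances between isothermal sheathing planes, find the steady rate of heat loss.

Q ≈ 963 W

Sheathing layers in series; stud and cavity paths in parallel between them.
R_inner = 0.015/(0.164×7.94) = 0.01152 K/W
R_stud  = 0.16/(43.6×0.17×7.94) = 0.002719 K/W
R_cav   = 0.16/(0.0537×0.83×7.94) = 0.4521 K/W
1/R_core = 1/R_stud + 1/R_cav → R_core = 0.002702 K/W
R_outer = 0.021/(0.178×7.94) = 0.01486 K/W
R_total = 0.02908 K/W
Q = ΔT/R_total = 28/0.02908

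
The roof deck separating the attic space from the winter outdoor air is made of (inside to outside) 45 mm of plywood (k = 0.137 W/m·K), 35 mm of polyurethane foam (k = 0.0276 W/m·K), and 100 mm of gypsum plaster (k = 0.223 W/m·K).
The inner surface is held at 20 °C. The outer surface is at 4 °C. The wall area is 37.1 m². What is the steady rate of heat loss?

Q ≈ 290 W

Series thermal resistances:
R_plywood = L/(kA) = 0.045/(0.137×37.1) = 0.008854 K/W
R_polyurethane foam = L/(kA) = 0.035/(0.0276×37.1) = 0.03418 K/W
R_gypsum plaster = L/(kA) = 0.1/(0.223×37.1) = 0.01209 K/W
R_total = 0.05512 K/W
Q = ΔT / R_total = 16 / 0.05512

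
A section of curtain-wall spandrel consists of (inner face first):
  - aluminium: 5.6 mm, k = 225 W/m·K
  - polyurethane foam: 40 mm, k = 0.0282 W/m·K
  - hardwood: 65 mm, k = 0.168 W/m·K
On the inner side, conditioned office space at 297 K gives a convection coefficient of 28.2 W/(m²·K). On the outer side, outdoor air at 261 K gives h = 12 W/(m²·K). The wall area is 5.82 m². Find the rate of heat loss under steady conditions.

Model the wall as resistances in series:
R_inner film = 1/(h_i·A) = 1/(28.2×5.82) = 0.006093 K/W
R_aluminium = L/(kA) = 0.0056/(225×5.82) = 4.276×10^-6 K/W
R_polyurethane foam = L/(kA) = 0.04/(0.0282×5.82) = 0.2437 K/W
R_hardwood = L/(kA) = 0.065/(0.168×5.82) = 0.06648 K/W
R_outer film = 1/(h_o·A) = 1/(12×5.82) = 0.01432 K/W
R_total = 0.3306 K/W
Q = ΔT / R_total = 36 / 0.3306

Q ≈ 109 W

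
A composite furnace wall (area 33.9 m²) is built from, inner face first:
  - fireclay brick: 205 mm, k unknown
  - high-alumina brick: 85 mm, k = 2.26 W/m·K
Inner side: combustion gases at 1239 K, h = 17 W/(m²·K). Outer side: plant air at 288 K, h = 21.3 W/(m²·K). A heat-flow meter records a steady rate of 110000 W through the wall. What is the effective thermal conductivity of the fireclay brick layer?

Using the resistance-network approach (series):
R_inner film = 1/(h_i·A) = 1/(17×33.9) = 0.001735 K/W
R_high-alumina brick = L/(kA) = 0.085/(2.26×33.9) = 0.001109 K/W
R_outer film = 1/(h_o·A) = 1/(21.3×33.9) = 0.001385 K/W
Sum of known resistances R_other = 0.00423 K/W
Total R = ΔT/Q = 951/110000 = 0.008645 K/W
R_fireclay brick = R_total − R_other = 0.004416 K/W
k = L/(R·A) = 0.205/(0.004416×33.9)

k ≈ 1.37 W/(m·K)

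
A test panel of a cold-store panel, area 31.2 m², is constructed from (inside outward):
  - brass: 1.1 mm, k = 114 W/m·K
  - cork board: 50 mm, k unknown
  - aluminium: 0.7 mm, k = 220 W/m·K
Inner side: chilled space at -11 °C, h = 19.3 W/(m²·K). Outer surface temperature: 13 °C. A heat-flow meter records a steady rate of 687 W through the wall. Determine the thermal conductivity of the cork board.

k ≈ 0.0482 W/(m·K)

Series thermal resistances:
R_inner film = 1/(h_i·A) = 1/(19.3×31.2) = 0.001661 K/W
R_brass = L/(kA) = 0.0011/(114×31.2) = 3.093×10^-7 K/W
R_aluminium = L/(kA) = 0.0007/(220×31.2) = 1.02×10^-7 K/W
Sum of known resistances R_other = 0.001661 K/W
Total R = ΔT/Q = 24/687 = 0.03493 K/W
R_cork board = R_total − R_other = 0.03327 K/W
k = L/(R·A) = 0.05/(0.03327×31.2)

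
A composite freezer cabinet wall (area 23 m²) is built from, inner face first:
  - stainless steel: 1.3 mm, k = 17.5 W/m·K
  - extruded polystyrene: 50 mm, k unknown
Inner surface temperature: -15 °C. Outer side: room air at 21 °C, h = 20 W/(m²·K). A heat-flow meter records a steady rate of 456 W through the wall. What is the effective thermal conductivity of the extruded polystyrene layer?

k ≈ 0.0283 W/(m·K)

Using the resistance-network approach (series):
R_stainless steel = L/(kA) = 0.0013/(17.5×23) = 3.23×10^-6 K/W
R_outer film = 1/(h_o·A) = 1/(20×23) = 0.002174 K/W
Sum of known resistances R_other = 0.002177 K/W
Total R = ΔT/Q = 36/456 = 0.07895 K/W
R_extruded polystyrene = R_total − R_other = 0.07677 K/W
k = L/(R·A) = 0.05/(0.07677×23)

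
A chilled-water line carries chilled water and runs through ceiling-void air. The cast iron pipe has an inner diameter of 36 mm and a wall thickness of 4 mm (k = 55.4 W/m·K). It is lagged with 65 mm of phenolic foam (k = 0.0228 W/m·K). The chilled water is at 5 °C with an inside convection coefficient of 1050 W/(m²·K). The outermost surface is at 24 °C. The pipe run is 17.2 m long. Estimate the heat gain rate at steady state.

Q ≈ 34 W

Per-layer cylindrical resistances, series-summed:
R_inner film = 1/(h_i·2πr₁L) = 1/(1050×2π×0.018×17.2) = 4.896×10^-4 K/W
R_cast iron pipe wall = ln(22/18)/(2π×55.4×17.2) = 3.352×10^-5 K/W
R_phenolic foam = ln(87/22)/(2π×0.0228×17.2) = 0.558 K/W
R_total = 0.5585 K/W
Q = ΔT/R_total = 19/0.5585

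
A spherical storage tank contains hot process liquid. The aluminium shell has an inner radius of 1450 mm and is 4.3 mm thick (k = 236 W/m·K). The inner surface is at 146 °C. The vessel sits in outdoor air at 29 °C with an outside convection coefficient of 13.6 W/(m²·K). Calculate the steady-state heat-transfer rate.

Each spherical layer contributes R = (1/r_i − 1/r_o)/(4πk):
R_aluminium shell = (1/1.45 − 1/1.4543)/(4π×236) = 6.876×10^-7 K/W
R_outer film = 1/(h·4πr_o²) = 1/(13.6×4π×1.4543²) = 0.002767 K/W
R_total = 0.002767 K/W
Q = ΔT/R_total = 117/0.002767

Q ≈ 42300 W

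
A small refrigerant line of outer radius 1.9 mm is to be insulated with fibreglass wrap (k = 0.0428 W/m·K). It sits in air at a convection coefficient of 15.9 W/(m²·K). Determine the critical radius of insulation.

For a cylinder r_cr = k/h = 0.0428/15.9
r_cr = 2.69 mm; since the bare radius (1.9 mm) is below r_cr, adding a thin layer of insulation will *increase* heat loss.

r_cr ≈ 2.69 mm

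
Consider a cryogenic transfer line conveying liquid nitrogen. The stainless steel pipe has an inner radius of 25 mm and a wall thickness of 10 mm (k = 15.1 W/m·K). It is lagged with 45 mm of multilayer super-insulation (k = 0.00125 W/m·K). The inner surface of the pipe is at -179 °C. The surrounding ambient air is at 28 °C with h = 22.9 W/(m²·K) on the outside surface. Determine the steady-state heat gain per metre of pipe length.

Radial resistances (cylindrical: R_cond = ln(r_o/r_i)/(2πkL), R_conv = 1/(h·2πrL)):
R_stainless steel pipe wall = ln(35/25)/(2π×15.1×1) = 0.003546 K/W
R_multilayer super-insulation = ln(80/35)/(2π×0.00125×1) = 105.3 K/W
R_outer film = 1/(h_o·2πr_oL) = 1/(22.9×2π×0.08×1) = 0.08687 K/W
R_total = 105.3 K/W
Q = ΔT/R_total = 207/105.3

q′ ≈ 1.96 W/m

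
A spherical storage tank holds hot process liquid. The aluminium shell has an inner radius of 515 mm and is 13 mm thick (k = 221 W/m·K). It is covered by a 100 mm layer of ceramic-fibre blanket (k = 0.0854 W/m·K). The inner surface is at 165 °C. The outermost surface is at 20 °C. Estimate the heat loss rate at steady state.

Q ≈ 516 W

Each spherical layer contributes R = (1/r_i − 1/r_o)/(4πk):
R_aluminium shell = (1/0.515 − 1/0.528)/(4π×221) = 1.721×10^-5 K/W
R_ceramic-fibre blanket = (1/0.528 − 1/0.628)/(4π×0.0854) = 0.281 K/W
R_total = 0.281 K/W
Q = ΔT/R_total = 145/0.281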